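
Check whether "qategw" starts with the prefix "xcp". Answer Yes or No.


Input string: 'qategw'
Prefix to check: 'xcp'
First 3 characters of input: 'qat'
Match: False
Result: No


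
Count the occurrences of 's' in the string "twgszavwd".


Input string: 'twgszavwd'
Target character: 's'
Scan each position: s[3]='s'
Matches found at indices: 3
Total: 1


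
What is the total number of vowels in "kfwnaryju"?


Input string: 'kfwnaryju'
Operation: count vowels (a, e, i, o, u)
Scan: s[0]='k', s[1]='f', s[2]='w', s[3]='n', s[4]='a' (vowel), s[5]='r', s[6]='y', s[7]='j', s[8]='u' (vowel)
Vowels found: 2
Result: 2


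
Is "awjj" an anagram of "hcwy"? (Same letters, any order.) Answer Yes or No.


String 1: 'hcwy' -> sorted: 'chwy'
String 2: 'awjj' -> sorted: 'ajjw'
Compare sorted forms: 'chwy' != 'ajjw'
Anagram: No


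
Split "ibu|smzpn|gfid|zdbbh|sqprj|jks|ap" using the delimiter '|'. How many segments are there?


Input string: 'ibu|smzpn|gfid|zdbbh|sqprj|jks|ap'
Delimiter: '|'
Split result: 'ibu', 'smzpn', 'gfid', 'zdbbh', 'sqprj', 'jks', 'ap'
Number of parts: 7


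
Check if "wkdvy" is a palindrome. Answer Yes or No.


Input string: 'wkdvy'
Reversed: 'yvdkw'
Compare pairs: s[0]='w' vs s[4]='y' (mismatch), s[1]='k' vs s[3]='v' (mismatch)
Palindrome: No


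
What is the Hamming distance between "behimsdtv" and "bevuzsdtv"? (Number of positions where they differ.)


String 1: 'behimsdtv'
String 2: 'bevuzsdtv'
Compare each position: pos 0: 'b'=='b', pos 1: 'e'=='e', pos 2: 'h'!='v', pos 3: 'i'!='u', pos 4: 'm'!='z', pos 5: 's'=='s', pos 6: 'd'=='d', pos 7: 't'=='t', pos 8: 'v'=='v'
Differing positions: 3
Hamming distance: 3


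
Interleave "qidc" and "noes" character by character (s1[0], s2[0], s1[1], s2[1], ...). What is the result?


String 1: 'qidc'
String 2: 'noes'
Operation: alternate characters
Pairs: 'q'+'n', 'i'+'o', 'd'+'e', 'c'+'s'
Result: qniodecs


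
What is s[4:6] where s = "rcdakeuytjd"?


Input string: 'rcdakeuytjd'
Operation: slice [4:6]
Extract characters: s[4]='k', s[5]='e'
Result: ke


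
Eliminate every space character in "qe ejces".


Input string: 'qe ejces'
Operation: remove all spaces
Words: 'qe', 'ejces'
Join without spaces: qeejces


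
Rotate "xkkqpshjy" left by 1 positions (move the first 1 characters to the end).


Input: 'xkkqpshjy', shift = 1
Operation: split at index 1 and swap parts
Front part s[0:1] = 'x'
Back part s[1:] = 'kkqpshjy'
Rotated = back + front = 'kkqpshjy' + 'x'
Result: kkqpshjyx


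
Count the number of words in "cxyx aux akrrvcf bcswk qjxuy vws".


Input string: 'cxyx aux akrrvcf bcswk qjxuy vws'
Operation: split by spaces
Words found: 'cxyx', 'aux', 'akrrvcf', 'bcswk', 'qjxuy', 'vws'
Word count: 6


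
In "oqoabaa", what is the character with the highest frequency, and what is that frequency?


Input: 'oqoabaa'
Operation: tally each character
Counts: 'a':3, 'b':1, 'o':2, 'q':1
Maximum: 'a' appears 3 times


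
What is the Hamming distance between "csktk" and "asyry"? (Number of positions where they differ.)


String 1: 'csktk'
String 2: 'asyry'
Compare each position: pos 0: 'c'!='a', pos 1: 's'=='s', pos 2: 'k'!='y', pos 3: 't'!='r', pos 4: 'k'!='y'
Differing positions: 4
Hamming distance: 4


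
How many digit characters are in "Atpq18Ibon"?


Input string: 'Atpq18Ibon'
Operation: count digit characters (0-9)
Scan: 'A', 't', 'p', 'q', '1'(digit), '8'(digit), 'I', 'b', 'o', 'n'
Digits found: 2
Result: 2


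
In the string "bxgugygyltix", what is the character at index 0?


Input string: 'bxgugygyltix'
Operation: get character at index 0
Index mapping: s[0]='b'
Result: 'b'


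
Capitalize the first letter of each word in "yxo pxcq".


Input string: 'yxo pxcq'
Operation: capitalize first letter of each word
Word transformations: 'yxo'->'Yxo', 'pxcq'->'Pxcq'
Result: Yxo Pxcq


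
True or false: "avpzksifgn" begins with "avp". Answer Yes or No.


Input string: 'avpzksifgn'
Prefix to check: 'avp'
First 3 characters of input: 'avp'
Match: True
Result: Yes


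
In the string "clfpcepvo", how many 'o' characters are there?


Input string: 'clfpcepvo'
Target character: 'o'
Scan each position: s[8]='o'
Matches found at indices: 8
Total: 1


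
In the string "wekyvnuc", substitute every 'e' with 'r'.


Input string: 'wekyvnuc'
Operation: replace 'e' with 'r'
Positions of 'e': 1
After replacement: wrkyvnuc


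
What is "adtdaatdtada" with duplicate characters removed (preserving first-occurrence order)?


Input: 'adtdaatdtada'
Operation: keep first occurrence of each character
Scan: s[0]='a' new -> keep; s[1]='d' new -> keep; s[2]='t' new -> keep; s[3]='d' seen -> skip; s[4]='a' seen -> skip; s[5]='a' seen -> skip; s[6]='t' seen -> skip; s[7]='d' seen -> skip; s[8]='t' seen -> skip; s[9]='a' seen -> skip; s[10]='d' seen -> skip; s[11]='a' seen -> skip
Result: adt


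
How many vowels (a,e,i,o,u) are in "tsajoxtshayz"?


Input string: 'tsajoxtshayz'
Operation: count vowels (a, e, i, o, u)
Scan: s[0]='t', s[1]='s', s[2]='a' (vowel), s[3]='j', s[4]='o' (vowel), s[5]='x', s[6]='t', s[7]='s', s[8]='h', s[9]='a' (vowel), s[10]='y', s[11]='z'
Vowels found: 3
Result: 3


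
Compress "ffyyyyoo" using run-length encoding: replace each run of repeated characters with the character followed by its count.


Input: 'ffyyyyoo'
Operation: identify consecutive runs
Runs: 'ff' -> f2, 'yyyy' -> y4, 'oo' -> o2
Encoded: f2y4o2


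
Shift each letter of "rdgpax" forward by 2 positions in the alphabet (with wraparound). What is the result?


Input: 'rdgpax', shift = 2
Operation: for each letter, (position + 2) mod 26
Mapping: 'r'(17+2=19)->'t', 'd'(3+2=5)->'f', 'g'(6+2=8)->'i', 'p'(15+2=17)->'r', 'a'(0+2=2)->'c', 'x'(23+2=25)->'z'
Result: tfircz


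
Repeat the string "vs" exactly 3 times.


Input string: 'vs'
Operation: repeat 3 times
Concatenation: 'vs' + 'vs' + 'vs'
Result: vsvsvs


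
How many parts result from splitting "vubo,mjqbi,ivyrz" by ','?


Input string: 'vubo,mjqbi,ivyrz'
Delimiter: ','
Split result: 'vubo', 'mjqbi', 'ivyrz'
Number of parts: 3


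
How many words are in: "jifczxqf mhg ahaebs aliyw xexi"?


Input string: 'jifczxqf mhg ahaebs aliyw xexi'
Operation: split by spaces
Words found: 'jifczxqf', 'mhg', 'ahaebs', 'aliyw', 'xexi'
Word count: 5


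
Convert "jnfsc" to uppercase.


Input string: 'jnfsc'
Operation: convert each letter to uppercase
Mapping: 'j'->'J', 'n'->'N', 'f'->'F', 's'->'S', 'c'->'C'
Result: JNFSC


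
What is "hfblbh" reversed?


Input string: 'hfblbh'
Operation: reverse character order
Original order: 'h' -> 'f' -> 'b' -> 'l' -> 'b' -> 'h'
Reversed order: 'h' -> 'b' -> 'l' -> 'b' -> 'f' -> 'h'
Result: hblbfh


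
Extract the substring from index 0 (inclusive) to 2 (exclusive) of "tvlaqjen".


Input string: 'tvlaqjen'
Operation: slice [0:2]
Extract characters: s[0]='t', s[1]='v'
Result: tv


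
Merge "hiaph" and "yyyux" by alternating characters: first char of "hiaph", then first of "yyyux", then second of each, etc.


String 1: 'hiaph'
String 2: 'yyyux'
Operation: alternate characters
Pairs: 'h'+'y', 'i'+'y', 'a'+'y', 'p'+'u', 'h'+'x'
Result: hyiyaypuhx


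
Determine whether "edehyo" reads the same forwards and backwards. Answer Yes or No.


Input string: 'edehyo'
Reversed: 'oyhede'
Compare pairs: s[0]='e' vs s[5]='o' (mismatch), s[1]='d' vs s[4]='y' (mismatch), s[2]='e' vs s[3]='h' (mismatch)
Palindrome: No


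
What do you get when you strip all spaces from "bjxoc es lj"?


Input string: 'bjxoc es lj'
Operation: remove all spaces
Words: 'bjxoc', 'es', 'lj'
Join without spaces: bjxoceslj


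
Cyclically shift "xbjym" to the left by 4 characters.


Input: 'xbjym', shift = 4
Operation: split at index 4 and swap parts
Front part s[0:4] = 'xbjy'
Back part s[4:] = 'm'
Rotated = back + front = 'm' + 'xbjy'
Result: mxbjy


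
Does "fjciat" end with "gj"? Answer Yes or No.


Input string: 'fjciat'
Suffix to check: 'gj'
Last 2 characters of input: 'at'
Match: False
Result: No


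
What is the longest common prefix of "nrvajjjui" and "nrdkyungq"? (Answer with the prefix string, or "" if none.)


String 1: 'nrvajjjui'
String 2: 'nrdkyungq'
Compare position by position:
pos 0: 'n' vs 'n' match
pos 1: 'r' vs 'r' match
pos 2: 'v' vs 'd' differ -> stop
Longest common prefix: "nr" (length 2)


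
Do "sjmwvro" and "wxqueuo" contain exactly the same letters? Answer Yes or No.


String 1: 'sjmwvro' -> sorted: 'jmorsvw'
String 2: 'wxqueuo' -> sorted: 'eoquuwx'
Compare sorted forms: 'jmorsvw' != 'eoquuwx'
Anagram: No


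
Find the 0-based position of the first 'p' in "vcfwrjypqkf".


Input string: 'vcfwrjypqkf'
Target: 'p'
Scanning left to right: s[0]='v', s[1]='c', s[2]='f', s[3]='w', s[4]='r', s[5]='j', s[6]='y', s[7]='p'
First match at index: 7


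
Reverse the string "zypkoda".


Input string: 'zypkoda'
Operation: reverse character order
Original order: 'z' -> 'y' -> 'p' -> 'k' -> 'o' -> 'd' -> 'a'
Reversed order: 'a' -> 'd' -> 'o' -> 'k' -> 'p' -> 'y' -> 'z'
Result: adokpyz


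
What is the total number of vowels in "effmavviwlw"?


Input string: 'effmavviwlw'
Operation: count vowels (a, e, i, o, u)
Scan: s[0]='e' (vowel), s[1]='f', s[2]='f', s[3]='m', s[4]='a' (vowel), s[5]='v', s[6]='v', s[7]='i' (vowel), s[8]='w', s[9]='l', s[10]='w'
Vowels found: 3
Result: 3


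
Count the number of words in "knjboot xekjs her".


Input string: 'knjboot xekjs her'
Operation: split by spaces
Words found: 'knjboot', 'xekjs', 'her'
Word count: 3


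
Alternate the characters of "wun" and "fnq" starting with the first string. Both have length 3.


String 1: 'wun'
String 2: 'fnq'
Operation: alternate characters
Pairs: 'w'+'f', 'u'+'n', 'n'+'q'
Result: wfunnq


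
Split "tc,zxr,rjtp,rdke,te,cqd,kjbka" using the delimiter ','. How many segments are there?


Input string: 'tc,zxr,rjtp,rdke,te,cqd,kjbka'
Delimiter: ','
Split result: 'tc', 'zxr', 'rjtp', 'rdke', 'te', 'cqd', 'kjbka'
Number of parts: 7


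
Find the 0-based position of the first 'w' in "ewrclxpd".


Input string: 'ewrclxpd'
Target: 'w'
Scanning left to right: s[0]='e', s[1]='w'
First match at index: 1


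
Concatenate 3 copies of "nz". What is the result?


Input string: 'nz'
Operation: repeat 3 times
Concatenation: 'nz' + 'nz' + 'nz'
Result: nznznz


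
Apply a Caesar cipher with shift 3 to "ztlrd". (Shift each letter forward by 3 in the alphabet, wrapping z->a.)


Input: 'ztlrd', shift = 3
Operation: for each letter, (position + 3) mod 26
Mapping: 'z'(25+3=28, 28 mod 26=2)->'c', 't'(19+3=22)->'w', 'l'(11+3=14)->'o', 'r'(17+3=20)->'u', 'd'(3+3=6)->'g'
Result: cwoug


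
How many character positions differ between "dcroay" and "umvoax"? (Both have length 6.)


String 1: 'dcroay'
String 2: 'umvoax'
Compare each position: pos 0: 'd'!='u', pos 1: 'c'!='m', pos 2: 'r'!='v', pos 3: 'o'=='o', pos 4: 'a'=='a', pos 5: 'y'!='x'
Differing positions: 4
Hamming distance: 4


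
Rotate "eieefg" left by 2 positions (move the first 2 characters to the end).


Input: 'eieefg', shift = 2
Operation: split at index 2 and swap parts
Front part s[0:2] = 'ei'
Back part s[2:] = 'eefg'
Rotated = back + front = 'eefg' + 'ei'
Result: eefgei


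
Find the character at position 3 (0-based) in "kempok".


Input string: 'kempok'
Operation: get character at index 3
Index mapping: s[0]='k', s[1]='e', s[2]='m', s[3]='p'
Result: 'p'


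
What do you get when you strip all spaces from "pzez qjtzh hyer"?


Input string: 'pzez qjtzh hyer'
Operation: remove all spaces
Words: 'pzez', 'qjtzh', 'hyer'
Join without spaces: pzezqjtzhhyer


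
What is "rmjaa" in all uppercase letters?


Input string: 'rmjaa'
Operation: convert each letter to uppercase
Mapping: 'r'->'R', 'm'->'M', 'j'->'J', 'a'->'A', 'a'->'A'
Result: RMJAA


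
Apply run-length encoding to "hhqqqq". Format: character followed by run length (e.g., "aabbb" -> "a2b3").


Input: 'hhqqqq'
Operation: identify consecutive runs
Runs: 'hh' -> h2, 'qqqq' -> q4
Encoded: h2q4


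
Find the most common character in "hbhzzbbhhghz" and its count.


Input: 'hbhzzbbhhghz'
Operation: tally each character
Counts: 'b':3, 'g':1, 'h':5, 'z':3
Maximum: 'h' appears 5 times


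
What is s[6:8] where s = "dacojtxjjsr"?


Input string: 'dacojtxjjsr'
Operation: slice [6:8]
Extract characters: s[6]='x', s[7]='j'
Result: xj


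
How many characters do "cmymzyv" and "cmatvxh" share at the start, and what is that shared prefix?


String 1: 'cmymzyv'
String 2: 'cmatvxh'
Compare position by position:
pos 0: 'c' vs 'c' match
pos 1: 'm' vs 'm' match
pos 2: 'y' vs 'a' differ -> stop
Longest common prefix: "cm" (length 2)


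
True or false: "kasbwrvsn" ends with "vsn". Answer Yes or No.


Input string: 'kasbwrvsn'
Suffix to check: 'vsn'
Last 3 characters of input: 'vsn'
Match: True
Result: Yes


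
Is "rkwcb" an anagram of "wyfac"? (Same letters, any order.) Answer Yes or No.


String 1: 'wyfac' -> sorted: 'acfwy'
String 2: 'rkwcb' -> sorted: 'bckrw'
Compare sorted forms: 'acfwy' != 'bckrw'
Anagram: No


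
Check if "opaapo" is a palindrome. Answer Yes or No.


Input string: 'opaapo'
Reversed: 'opaapo'
Compare pairs: s[0]='o' vs s[5]='o' (match), s[1]='p' vs s[4]='p' (match), s[2]='a' vs s[3]='a' (match)
Palindrome: Yes


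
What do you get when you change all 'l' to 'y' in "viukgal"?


Input string: 'viukgal'
Operation: replace 'l' with 'y'
Positions of 'l': 6
After replacement: viukgay


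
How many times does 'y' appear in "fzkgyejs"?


Input string: 'fzkgyejs'
Target character: 'y'
Scan each position: s[4]='y'
Matches found at indices: 4
Total: 1


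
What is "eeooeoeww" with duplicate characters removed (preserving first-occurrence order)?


Input: 'eeooeoeww'
Operation: keep first occurrence of each character
Scan: s[0]='e' new -> keep; s[1]='e' seen -> skip; s[2]='o' new -> keep; s[3]='o' seen -> skip; s[4]='e' seen -> skip; s[5]='o' seen -> skip; s[6]='e' seen -> skip; s[7]='w' new -> keep; s[8]='w' seen -> skip
Result: eow


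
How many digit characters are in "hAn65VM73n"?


Input string: 'hAn65VM73n'
Operation: count digit characters (0-9)
Scan: 'h', 'A', 'n', '6'(digit), '5'(digit), 'V', 'M', '7'(digit), '3'(digit), 'n'
Digits found: 4
Result: 4


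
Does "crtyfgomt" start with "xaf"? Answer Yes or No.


Input string: 'crtyfgomt'
Prefix to check: 'xaf'
First 3 characters of input: 'crt'
Match: False
Result: No


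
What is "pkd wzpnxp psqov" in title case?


Input string: 'pkd wzpnxp psqov'
Operation: capitalize first letter of each word
Word transformations: 'pkd'->'Pkd', 'wzpnxp'->'Wzpnxp', 'psqov'->'Psqov'
Result: Pkd Wzpnxp Psqov


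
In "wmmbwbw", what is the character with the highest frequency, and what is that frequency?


Input: 'wmmbwbw'
Operation: tally each character
Counts: 'b':2, 'm':2, 'w':3
Maximum: 'w' appears 3 times


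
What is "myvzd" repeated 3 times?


Input string: 'myvzd'
Operation: repeat 3 times
Concatenation: 'myvzd' + 'myvzd' + 'myvzd'
Result: myvzdmyvzdmyvzd


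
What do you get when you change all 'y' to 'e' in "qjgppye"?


Input string: 'qjgppye'
Operation: replace 'y' with 'e'
Positions of 'y': 5
After replacement: qjgppee


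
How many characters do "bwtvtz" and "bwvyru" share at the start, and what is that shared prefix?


String 1: 'bwtvtz'
String 2: 'bwvyru'
Compare position by position:
pos 0: 'b' vs 'b' match
pos 1: 'w' vs 'w' match
pos 2: 't' vs 'v' differ -> stop
Longest common prefix: "bw" (length 2)


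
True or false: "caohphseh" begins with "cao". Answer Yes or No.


Input string: 'caohphseh'
Prefix to check: 'cao'
First 3 characters of input: 'cao'
Match: True
Result: Yes


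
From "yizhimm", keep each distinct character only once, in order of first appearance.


Input: 'yizhimm'
Operation: keep first occurrence of each character
Scan: s[0]='y' new -> keep; s[1]='i' new -> keep; s[2]='z' new -> keep; s[3]='h' new -> keep; s[4]='i' seen -> skip; s[5]='m' new -> keep; s[6]='m' seen -> skip
Result: yizhm


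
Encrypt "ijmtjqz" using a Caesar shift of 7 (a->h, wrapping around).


Input: 'ijmtjqz', shift = 7
Operation: for each letter, (position + 7) mod 26
Mapping: 'i'(8+7=15)->'p', 'j'(9+7=16)->'q', 'm'(12+7=19)->'t', 't'(19+7=26, 26 mod 26=0)->'a', 'j'(9+7=16)->'q', 'q'(16+7=23)->'x', 'z'(25+7=32, 32 mod 26=6)->'g'
Result: pqtaqxg


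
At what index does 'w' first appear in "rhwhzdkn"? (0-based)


Input string: 'rhwhzdkn'
Target: 'w'
Scanning left to right: s[0]='r', s[1]='h', s[2]='w'
First match at index: 2


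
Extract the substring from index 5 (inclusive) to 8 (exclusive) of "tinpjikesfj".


Input string: 'tinpjikesfj'
Operation: slice [5:8]
Extract characters: s[5]='i', s[6]='k', s[7]='e'
Result: ike


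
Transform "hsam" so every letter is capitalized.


Input string: 'hsam'
Operation: convert each letter to uppercase
Mapping: 'h'->'H', 's'->'S', 'a'->'A', 'm'->'M'
Result: HSAM


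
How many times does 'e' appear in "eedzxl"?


Input string: 'eedzxl'
Target character: 'e'
Scan each position: s[0]='e', s[1]='e'
Matches found at indices: 0, 1
Total: 2


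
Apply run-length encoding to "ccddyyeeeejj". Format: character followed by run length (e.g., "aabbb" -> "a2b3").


Input: 'ccddyyeeeejj'
Operation: identify consecutive runs
Runs: 'cc' -> c2, 'dd' -> d2, 'yy' -> y2, 'eeee' -> e4, 'jj' -> j2
Encoded: c2d2y2e4j2


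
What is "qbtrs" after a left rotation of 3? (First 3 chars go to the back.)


Input: 'qbtrs', shift = 3
Operation: split at index 3 and swap parts
Front part s[0:3] = 'qbt'
Back part s[3:] = 'rs'
Rotated = back + front = 'rs' + 'qbt'
Result: rsqbt


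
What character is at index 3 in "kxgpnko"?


Input string: 'kxgpnko'
Operation: get character at index 3
Index mapping: s[0]='k', s[1]='x', s[2]='g', s[3]='p'
Result: 'p'


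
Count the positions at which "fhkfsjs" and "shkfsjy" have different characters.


String 1: 'fhkfsjs'
String 2: 'shkfsjy'
Compare each position: pos 0: 'f'!='s', pos 1: 'h'=='h', pos 2: 'k'=='k', pos 3: 'f'=='f', pos 4: 's'=='s', pos 5: 'j'=='j', pos 6: 's'!='y'
Differing positions: 2
Hamming distance: 2


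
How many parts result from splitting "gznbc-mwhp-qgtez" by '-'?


Input string: 'gznbc-mwhp-qgtez'
Delimiter: '-'
Split result: 'gznbc', 'mwhp', 'qgtez'
Number of parts: 3


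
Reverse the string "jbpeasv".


Input string: 'jbpeasv'
Operation: reverse character order
Original order: 'j' -> 'b' -> 'p' -> 'e' -> 'a' -> 's' -> 'v'
Reversed order: 'v' -> 's' -> 'a' -> 'e' -> 'p' -> 'b' -> 'j'
Result: vsaepbj


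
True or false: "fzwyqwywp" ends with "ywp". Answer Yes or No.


Input string: 'fzwyqwywp'
Suffix to check: 'ywp'
Last 3 characters of input: 'ywp'
Match: True
Result: Yes


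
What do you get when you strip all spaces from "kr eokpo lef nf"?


Input string: 'kr eokpo lef nf'
Operation: remove all spaces
Words: 'kr', 'eokpo', 'lef', 'nf'
Join without spaces: kreokpolefnf


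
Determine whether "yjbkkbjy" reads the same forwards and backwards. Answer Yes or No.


Input string: 'yjbkkbjy'
Reversed: 'yjbkkbjy'
Compare pairs: s[0]='y' vs s[7]='y' (match), s[1]='j' vs s[6]='j' (match), s[2]='b' vs s[5]='b' (match), s[3]='k' vs s[4]='k' (match)
Palindrome: Yes


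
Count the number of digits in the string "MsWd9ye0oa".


Input string: 'MsWd9ye0oa'
Operation: count digit characters (0-9)
Scan: 'M', 's', 'W', 'd', '9'(digit), 'y', 'e', '0'(digit), 'o', 'a'
Digits found: 2
Result: 2


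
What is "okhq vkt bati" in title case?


Input string: 'okhq vkt bati'
Operation: capitalize first letter of each word
Word transformations: 'okhq'->'Okhq', 'vkt'->'Vkt', 'bati'->'Bati'
Result: Okhq Vkt Bati


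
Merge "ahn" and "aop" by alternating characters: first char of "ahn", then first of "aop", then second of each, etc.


String 1: 'ahn'
String 2: 'aop'
Operation: alternate characters
Pairs: 'a'+'a', 'h'+'o', 'n'+'p'
Result: aahonp


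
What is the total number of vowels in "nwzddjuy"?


Input string: 'nwzddjuy'
Operation: count vowels (a, e, i, o, u)
Scan: s[0]='n', s[1]='w', s[2]='z', s[3]='d', s[4]='d', s[5]='j', s[6]='u' (vowel), s[7]='y'
Vowels found: 1
Result: 1


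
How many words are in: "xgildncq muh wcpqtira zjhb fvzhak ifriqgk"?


Input string: 'xgildncq muh wcpqtira zjhb fvzhak ifriqgk'
Operation: split by spaces
Words found: 'xgildncq', 'muh', 'wcpqtira', 'zjhb', 'fvzhak', 'ifriqgk'
Word count: 6


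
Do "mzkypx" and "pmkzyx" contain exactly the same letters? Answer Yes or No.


String 1: 'mzkypx' -> sorted: 'kmpxyz'
String 2: 'pmkzyx' -> sorted: 'kmpxyz'
Compare sorted forms: 'kmpxyz' == 'kmpxyz'
Anagram: Yes


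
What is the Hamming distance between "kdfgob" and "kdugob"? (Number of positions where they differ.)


String 1: 'kdfgob'
String 2: 'kdugob'
Compare each position: pos 0: 'k'=='k', pos 1: 'd'=='d', pos 2: 'f'!='u', pos 3: 'g'=='g', pos 4: 'o'=='o', pos 5: 'b'=='b'
Differing positions: 1
Hamming distance: 1


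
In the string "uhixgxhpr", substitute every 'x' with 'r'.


Input string: 'uhixgxhpr'
Operation: replace 'x' with 'r'
Positions of 'x': 3, 5
After replacement: uhirgrhpr


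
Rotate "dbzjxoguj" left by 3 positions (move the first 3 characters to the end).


Input: 'dbzjxoguj', shift = 3
Operation: split at index 3 and swap parts
Front part s[0:3] = 'dbz'
Back part s[3:] = 'jxoguj'
Rotated = back + front = 'jxoguj' + 'dbz'
Result: jxogujdbz


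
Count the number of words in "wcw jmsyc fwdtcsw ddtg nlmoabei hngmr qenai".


Input string: 'wcw jmsyc fwdtcsw ddtg nlmoabei hngmr qenai'
Operation: split by spaces
Words found: 'wcw', 'jmsyc', 'fwdtcsw', 'ddtg', 'nlmoabei', 'hngmr', 'qenai'
Word count: 7


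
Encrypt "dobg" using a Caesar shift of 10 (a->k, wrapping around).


Input: 'dobg', shift = 10
Operation: for each letter, (position + 10) mod 26
Mapping: 'd'(3+10=13)->'n', 'o'(14+10=24)->'y', 'b'(1+10=11)->'l', 'g'(6+10=16)->'q'
Result: nylq


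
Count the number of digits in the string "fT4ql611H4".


Input string: 'fT4ql611H4'
Operation: count digit characters (0-9)
Scan: 'f', 'T', '4'(digit), 'q', 'l', '6'(digit), '1'(digit), '1'(digit), 'H', '4'(digit)
Digits found: 5
Result: 5


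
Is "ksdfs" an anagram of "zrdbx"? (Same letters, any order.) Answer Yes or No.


String 1: 'zrdbx' -> sorted: 'bdrxz'
String 2: 'ksdfs' -> sorted: 'dfkss'
Compare sorted forms: 'bdrxz' != 'dfkss'
Anagram: No


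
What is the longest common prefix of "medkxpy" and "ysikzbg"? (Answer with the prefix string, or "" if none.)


String 1: 'medkxpy'
String 2: 'ysikzbg'
Compare position by position:
pos 0: 'm' vs 'y' differ -> stop
Longest common prefix: "" (length 0)


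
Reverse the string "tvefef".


Input string: 'tvefef'
Operation: reverse character order
Original order: 't' -> 'v' -> 'e' -> 'f' -> 'e' -> 'f'
Reversed order: 'f' -> 'e' -> 'f' -> 'e' -> 'v' -> 't'
Result: fefevt


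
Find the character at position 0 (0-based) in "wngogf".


Input string: 'wngogf'
Operation: get character at index 0
Index mapping: s[0]='w'
Result: 'w'


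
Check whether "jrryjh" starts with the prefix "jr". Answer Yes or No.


Input string: 'jrryjh'
Prefix to check: 'jr'
First 2 characters of input: 'jr'
Match: True
Result: Yes


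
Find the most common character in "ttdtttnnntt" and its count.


Input: 'ttdtttnnntt'
Operation: tally each character
Counts: 'd':1, 'n':3, 't':7
Maximum: 't' appears 7 times


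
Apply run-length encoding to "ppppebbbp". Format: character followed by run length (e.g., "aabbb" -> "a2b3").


Input: 'ppppebbbp'
Operation: identify consecutive runs
Runs: 'pppp' -> p4, 'e' -> e1, 'bbb' -> b3, 'p' -> p1
Encoded: p4e1b3p1


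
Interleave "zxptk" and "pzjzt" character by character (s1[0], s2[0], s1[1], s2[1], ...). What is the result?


String 1: 'zxptk'
String 2: 'pzjzt'
Operation: alternate characters
Pairs: 'z'+'p', 'x'+'z', 'p'+'j', 't'+'z', 'k'+'t'
Result: zpxzpjtzkt


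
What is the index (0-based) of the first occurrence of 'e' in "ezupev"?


Input string: 'ezupev'
Target: 'e'
Scanning left to right: s[0]='e'
First match at index: 0


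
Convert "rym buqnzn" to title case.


Input string: 'rym buqnzn'
Operation: capitalize first letter of each word
Word transformations: 'rym'->'Rym', 'buqnzn'->'Buqnzn'
Result: Rym Buqnzn


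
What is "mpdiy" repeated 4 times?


Input string: 'mpdiy'
Operation: repeat 4 times
Concatenation: 'mpdiy' + 'mpdiy' + 'mpdiy' + 'mpdiy'
Result: mpdiympdiympdiympdiy


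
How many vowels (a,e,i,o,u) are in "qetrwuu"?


Input string: 'qetrwuu'
Operation: count vowels (a, e, i, o, u)
Scan: s[0]='q', s[1]='e' (vowel), s[2]='t', s[3]='r', s[4]='w', s[5]='u' (vowel), s[6]='u' (vowel)
Vowels found: 3
Result: 3


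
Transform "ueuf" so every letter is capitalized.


Input string: 'ueuf'
Operation: convert each letter to uppercase
Mapping: 'u'->'U', 'e'->'E', 'u'->'U', 'f'->'F'
Result: UEUF


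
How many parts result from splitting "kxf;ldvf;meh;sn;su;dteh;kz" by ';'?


Input string: 'kxf;ldvf;meh;sn;su;dteh;kz'
Delimiter: ';'
Split result: 'kxf', 'ldvf', 'meh', 'sn', 'su', 'dteh', 'kz'
Number of parts: 7


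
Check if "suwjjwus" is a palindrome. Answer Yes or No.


Input string: 'suwjjwus'
Reversed: 'suwjjwus'
Compare pairs: s[0]='s' vs s[7]='s' (match), s[1]='u' vs s[6]='u' (match), s[2]='w' vs s[5]='w' (match), s[3]='j' vs s[4]='j' (match)
Palindrome: Yes


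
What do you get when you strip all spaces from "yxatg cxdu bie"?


Input string: 'yxatg cxdu bie'
Operation: remove all spaces
Words: 'yxatg', 'cxdu', 'bie'
Join without spaces: yxatgcxdubie


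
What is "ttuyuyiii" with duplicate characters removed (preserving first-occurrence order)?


Input: 'ttuyuyiii'
Operation: keep first occurrence of each character
Scan: s[0]='t' new -> keep; s[1]='t' seen -> skip; s[2]='u' new -> keep; s[3]='y' new -> keep; s[4]='u' seen -> skip; s[5]='y' seen -> skip; s[6]='i' new -> keep; s[7]='i' seen -> skip; s[8]='i' seen -> skip
Result: tuyi


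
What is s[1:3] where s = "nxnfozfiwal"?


Input string: 'nxnfozfiwal'
Operation: slice [1:3]
Extract characters: s[1]='x', s[2]='n'
Result: xn


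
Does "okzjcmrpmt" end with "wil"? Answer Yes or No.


Input string: 'okzjcmrpmt'
Suffix to check: 'wil'
Last 3 characters of input: 'pmt'
Match: False
Result: No


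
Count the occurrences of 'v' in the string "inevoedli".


Input string: 'inevoedli'
Target character: 'v'
Scan each position: s[3]='v'
Matches found at indices: 3
Total: 1


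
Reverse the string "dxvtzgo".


Input string: 'dxvtzgo'
Operation: reverse character order
Original order: 'd' -> 'x' -> 'v' -> 't' -> 'z' -> 'g' -> 'o'
Reversed order: 'o' -> 'g' -> 'z' -> 't' -> 'v' -> 'x' -> 'd'
Result: ogztvxd


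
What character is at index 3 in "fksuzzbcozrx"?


Input string: 'fksuzzbcozrx'
Operation: get character at index 3
Index mapping: s[0]='f', s[1]='k', s[2]='s', s[3]='u'
Result: 'u'


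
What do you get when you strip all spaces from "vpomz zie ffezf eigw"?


Input string: 'vpomz zie ffezf eigw'
Operation: remove all spaces
Words: 'vpomz', 'zie', 'ffezf', 'eigw'
Join without spaces: vpomzzieffezfeigw


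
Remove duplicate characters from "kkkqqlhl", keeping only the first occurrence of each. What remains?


Input: 'kkkqqlhl'
Operation: keep first occurrence of each character
Scan: s[0]='k' new -> keep; s[1]='k' seen -> skip; s[2]='k' seen -> skip; s[3]='q' new -> keep; s[4]='q' seen -> skip; s[5]='l' new -> keep; s[6]='h' new -> keep; s[7]='l' seen -> skip
Result: kqlh


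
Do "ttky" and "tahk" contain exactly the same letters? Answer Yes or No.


String 1: 'ttky' -> sorted: 'ktty'
String 2: 'tahk' -> sorted: 'ahkt'
Compare sorted forms: 'ktty' != 'ahkt'
Anagram: No


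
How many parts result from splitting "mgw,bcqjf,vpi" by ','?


Input string: 'mgw,bcqjf,vpi'
Delimiter: ','
Split result: 'mgw', 'bcqjf', 'vpi'
Number of parts: 3


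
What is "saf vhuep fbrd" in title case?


Input string: 'saf vhuep fbrd'
Operation: capitalize first letter of each word
Word transformations: 'saf'->'Saf', 'vhuep'->'Vhuep', 'fbrd'->'Fbrd'
Result: Saf Vhuep Fbrd


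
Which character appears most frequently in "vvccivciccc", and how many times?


Input: 'vvccivciccc'
Operation: tally each character
Counts: 'c':6, 'i':2, 'v':3
Maximum: 'c' appears 6 times


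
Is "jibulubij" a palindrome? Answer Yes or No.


Input string: 'jibulubij'
Reversed: 'jibulubij'
Compare pairs: s[0]='j' vs s[8]='j' (match), s[1]='i' vs s[7]='i' (match), s[2]='b' vs s[6]='b' (match), s[3]='u' vs s[5]='u' (match)
Palindrome: Yes


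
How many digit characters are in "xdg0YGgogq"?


Input string: 'xdg0YGgogq'
Operation: count digit characters (0-9)
Scan: 'x', 'd', 'g', '0'(digit), 'Y', 'G', 'g', 'o', 'g', 'q'
Digits found: 1
Result: 1


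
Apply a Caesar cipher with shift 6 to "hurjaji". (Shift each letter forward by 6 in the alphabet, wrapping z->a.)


Input: 'hurjaji', shift = 6
Operation: for each letter, (position + 6) mod 26
Mapping: 'h'(7+6=13)->'n', 'u'(20+6=26, 26 mod 26=0)->'a', 'r'(17+6=23)->'x', 'j'(9+6=15)->'p', 'a'(0+6=6)->'g', 'j'(9+6=15)->'p', 'i'(8+6=14)->'o'
Result: naxpgpo


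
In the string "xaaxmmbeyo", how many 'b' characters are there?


Input string: 'xaaxmmbeyo'
Target character: 'b'
Scan each position: s[6]='b'
Matches found at indices: 6
Total: 1


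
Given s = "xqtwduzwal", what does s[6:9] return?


Input string: 'xqtwduzwal'
Operation: slice [6:9]
Extract characters: s[6]='z', s[7]='w', s[8]='a'
Result: zwa


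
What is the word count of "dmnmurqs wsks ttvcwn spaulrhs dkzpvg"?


Input string: 'dmnmurqs wsks ttvcwn spaulrhs dkzpvg'
Operation: split by spaces
Words found: 'dmnmurqs', 'wsks', 'ttvcwn', 'spaulrhs', 'dkzpvg'
Word count: 5


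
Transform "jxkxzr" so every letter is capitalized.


Input string: 'jxkxzr'
Operation: convert each letter to uppercase
Mapping: 'j'->'J', 'x'->'X', 'k'->'K', 'x'->'X', 'z'->'Z', 'r'->'R'
Result: JXKXZR


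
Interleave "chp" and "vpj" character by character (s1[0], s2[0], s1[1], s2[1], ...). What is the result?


String 1: 'chp'
String 2: 'vpj'
Operation: alternate characters
Pairs: 'c'+'v', 'h'+'p', 'p'+'j'
Result: cvhppj


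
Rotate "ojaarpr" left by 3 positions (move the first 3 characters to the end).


Input: 'ojaarpr', shift = 3
Operation: split at index 3 and swap parts
Front part s[0:3] = 'oja'
Back part s[3:] = 'arpr'
Rotated = back + front = 'arpr' + 'oja'
Result: arproja


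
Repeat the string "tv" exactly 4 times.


Input string: 'tv'
Operation: repeat 4 times
Concatenation: 'tv' + 'tv' + 'tv' + 'tv'
Result: tvtvtvtv


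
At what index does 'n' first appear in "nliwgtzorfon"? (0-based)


Input string: 'nliwgtzorfon'
Target: 'n'
Scanning left to right: s[0]='n'
First match at index: 0


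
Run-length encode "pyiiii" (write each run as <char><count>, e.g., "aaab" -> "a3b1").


Input: 'pyiiii'
Operation: identify consecutive runs
Runs: 'p' -> p1, 'y' -> y1, 'iiii' -> i4
Encoded: p1y1i4


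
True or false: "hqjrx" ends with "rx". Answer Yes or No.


Input string: 'hqjrx'
Suffix to check: 'rx'
Last 2 characters of input: 'rx'
Match: True
Result: Yes


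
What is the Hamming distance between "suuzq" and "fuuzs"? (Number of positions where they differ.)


String 1: 'suuzq'
String 2: 'fuuzs'
Compare each position: pos 0: 's'!='f', pos 1: 'u'=='u', pos 2: 'u'=='u', pos 3: 'z'=='z', pos 4: 'q'!='s'
Differing positions: 2
Hamming distance: 2


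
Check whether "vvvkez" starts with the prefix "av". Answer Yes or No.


Input string: 'vvvkez'
Prefix to check: 'av'
First 2 characters of input: 'vv'
Match: False
Result: No


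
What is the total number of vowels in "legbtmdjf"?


Input string: 'legbtmdjf'
Operation: count vowels (a, e, i, o, u)
Scan: s[0]='l', s[1]='e' (vowel), s[2]='g', s[3]='b', s[4]='t', s[5]='m', s[6]='d', s[7]='j', s[8]='f'
Vowels found: 1
Result: 1


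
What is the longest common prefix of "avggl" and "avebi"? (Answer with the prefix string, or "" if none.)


String 1: 'avggl'
String 2: 'avebi'
Compare position by position:
pos 0: 'a' vs 'a' match
pos 1: 'v' vs 'v' match
pos 2: 'g' vs 'e' differ -> stop
Longest common prefix: "av" (length 2)


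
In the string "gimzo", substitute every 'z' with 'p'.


Input string: 'gimzo'
Operation: replace 'z' with 'p'
Positions of 'z': 3
After replacement: gimpo


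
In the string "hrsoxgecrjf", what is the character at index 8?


Input string: 'hrsoxgecrjf'
Operation: get character at index 8
Index mapping: s[0]='h', s[1]='r', s[2]='s', s[3]='o', s[4]='x', s[5]='g', s[6]='e', s[7]='c', s[8]='r'
Result: 'r'


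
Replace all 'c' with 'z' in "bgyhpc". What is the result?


Input string: 'bgyhpc'
Operation: replace 'c' with 'z'
Positions of 'c': 5
After replacement: bgyhpz


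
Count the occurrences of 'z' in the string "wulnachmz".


Input string: 'wulnachmz'
Target character: 'z'
Scan each position: s[8]='z'
Matches found at indices: 8
Total: 1


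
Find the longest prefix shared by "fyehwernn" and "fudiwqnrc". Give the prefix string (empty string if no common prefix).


String 1: 'fyehwernn'
String 2: 'fudiwqnrc'
Compare position by position:
pos 0: 'f' vs 'f' match
pos 1: 'y' vs 'u' differ -> stop
Longest common prefix: "f" (length 1)


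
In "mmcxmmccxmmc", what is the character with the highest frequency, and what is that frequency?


Input: 'mmcxmmccxmmc'
Operation: tally each character
Counts: 'c':4, 'm':6, 'x':2
Maximum: 'm' appears 6 times


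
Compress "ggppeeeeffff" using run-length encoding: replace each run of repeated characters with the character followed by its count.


Input: 'ggppeeeeffff'
Operation: identify consecutive runs
Runs: 'gg' -> g2, 'pp' -> p2, 'eeee' -> e4, 'ffff' -> f4
Encoded: g2p2e4f4


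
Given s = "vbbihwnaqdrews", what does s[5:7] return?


Input string: 'vbbihwnaqdrews'
Operation: slice [5:7]
Extract characters: s[5]='w', s[6]='n'
Result: wn


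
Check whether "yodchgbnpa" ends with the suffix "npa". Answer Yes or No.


Input string: 'yodchgbnpa'
Suffix to check: 'npa'
Last 3 characters of input: 'npa'
Match: True
Result: Yes


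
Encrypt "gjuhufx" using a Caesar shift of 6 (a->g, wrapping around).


Input: 'gjuhufx', shift = 6
Operation: for each letter, (position + 6) mod 26
Mapping: 'g'(6+6=12)->'m', 'j'(9+6=15)->'p', 'u'(20+6=26, 26 mod 26=0)->'a', 'h'(7+6=13)->'n', 'u'(20+6=26, 26 mod 26=0)->'a', 'f'(5+6=11)->'l', 'x'(23+6=29, 29 mod 26=3)->'d'
Result: mpanald


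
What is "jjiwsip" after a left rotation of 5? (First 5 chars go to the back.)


Input: 'jjiwsip', shift = 5
Operation: split at index 5 and swap parts
Front part s[0:5] = 'jjiws'
Back part s[5:] = 'ip'
Rotated = back + front = 'ip' + 'jjiws'
Result: ipjjiws


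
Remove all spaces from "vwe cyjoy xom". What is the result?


Input string: 'vwe cyjoy xom'
Operation: remove all spaces
Words: 'vwe', 'cyjoy', 'xom'
Join without spaces: vwecyjoyxom


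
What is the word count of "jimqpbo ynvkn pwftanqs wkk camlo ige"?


Input string: 'jimqpbo ynvkn pwftanqs wkk camlo ige'
Operation: split by spaces
Words found: 'jimqpbo', 'ynvkn', 'pwftanqs', 'wkk', 'camlo', 'ige'
Word count: 6


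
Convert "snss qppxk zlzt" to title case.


Input string: 'snss qppxk zlzt'
Operation: capitalize first letter of each word
Word transformations: 'snss'->'Snss', 'qppxk'->'Qppxk', 'zlzt'->'Zlzt'
Result: Snss Qppxk Zlzt


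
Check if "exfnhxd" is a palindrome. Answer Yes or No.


Input string: 'exfnhxd'
Reversed: 'dxhnfxe'
Compare pairs: s[0]='e' vs s[6]='d' (mismatch), s[1]='x' vs s[5]='x' (match), s[2]='f' vs s[4]='h' (mismatch)
Palindrome: No


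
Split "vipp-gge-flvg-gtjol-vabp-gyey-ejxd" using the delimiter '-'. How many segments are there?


Input string: 'vipp-gge-flvg-gtjol-vabp-gyey-ejxd'
Delimiter: '-'
Split result: 'vipp', 'gge', 'flvg', 'gtjol', 'vabp', 'gyey', 'ejxd'
Number of parts: 7


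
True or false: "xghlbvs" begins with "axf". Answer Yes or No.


Input string: 'xghlbvs'
Prefix to check: 'axf'
First 3 characters of input: 'xgh'
Match: False
Result: No


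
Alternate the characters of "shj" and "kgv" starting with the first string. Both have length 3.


String 1: 'shj'
String 2: 'kgv'
Operation: alternate characters
Pairs: 's'+'k', 'h'+'g', 'j'+'v'
Result: skhgjv


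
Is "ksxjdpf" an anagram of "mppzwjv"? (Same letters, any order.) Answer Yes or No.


String 1: 'mppzwjv' -> sorted: 'jmppvwz'
String 2: 'ksxjdpf' -> sorted: 'dfjkpsx'
Compare sorted forms: 'jmppvwz' != 'dfjkpsx'
Anagram: No


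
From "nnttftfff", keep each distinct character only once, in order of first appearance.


Input: 'nnttftfff'
Operation: keep first occurrence of each character
Scan: s[0]='n' new -> keep; s[1]='n' seen -> skip; s[2]='t' new -> keep; s[3]='t' seen -> skip; s[4]='f' new -> keep; s[5]='t' seen -> skip; s[6]='f' seen -> skip; s[7]='f' seen -> skip; s[8]='f' seen -> skip
Result: ntf


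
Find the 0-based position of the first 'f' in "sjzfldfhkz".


Input string: 'sjzfldfhkz'
Target: 'f'
Scanning left to right: s[0]='s', s[1]='j', s[2]='z', s[3]='f'
First match at index: 3


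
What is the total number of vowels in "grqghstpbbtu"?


Input string: 'grqghstpbbtu'
Operation: count vowels (a, e, i, o, u)
Scan: s[0]='g', s[1]='r', s[2]='q', s[3]='g', s[4]='h', s[5]='s', s[6]='t', s[7]='p', s[8]='b', s[9]='b', s[10]='t', s[11]='u' (vowel)
Vowels found: 1
Result: 1


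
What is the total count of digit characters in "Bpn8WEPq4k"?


Input string: 'Bpn8WEPq4k'
Operation: count digit characters (0-9)
Scan: 'B', 'p', 'n', '8'(digit), 'W', 'E', 'P', 'q', '4'(digit), 'k'
Digits found: 2
Result: 2


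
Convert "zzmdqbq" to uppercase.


Input string: 'zzmdqbq'
Operation: convert each letter to uppercase
Mapping: 'z'->'Z', 'z'->'Z', 'm'->'M', 'd'->'D', 'q'->'Q', 'b'->'B', 'q'->'Q'
Result: ZZMDQBQ


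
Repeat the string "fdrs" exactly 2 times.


Input string: 'fdrs'
Operation: repeat 2 times
Concatenation: 'fdrs' + 'fdrs'
Result: fdrsfdrs


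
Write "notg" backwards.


Input string: 'notg'
Operation: reverse character order
Original order: 'n' -> 'o' -> 't' -> 'g'
Reversed order: 'g' -> 't' -> 'o' -> 'n'
Result: gton


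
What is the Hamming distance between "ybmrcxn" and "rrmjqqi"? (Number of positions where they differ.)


String 1: 'ybmrcxn'
String 2: 'rrmjqqi'
Compare each position: pos 0: 'y'!='r', pos 1: 'b'!='r', pos 2: 'm'=='m', pos 3: 'r'!='j', pos 4: 'c'!='q', pos 5: 'x'!='q', pos 6: 'n'!='i'
Differing positions: 6
Hamming distance: 6


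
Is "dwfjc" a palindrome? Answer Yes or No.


Input string: 'dwfjc'
Reversed: 'cjfwd'
Compare pairs: s[0]='d' vs s[4]='c' (mismatch), s[1]='w' vs s[3]='j' (mismatch)
Palindrome: No


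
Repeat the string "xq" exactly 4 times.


Input string: 'xq'
Operation: repeat 4 times
Concatenation: 'xq' + 'xq' + 'xq' + 'xq'
Result: xqxqxqxq


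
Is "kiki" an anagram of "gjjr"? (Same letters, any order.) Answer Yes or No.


String 1: 'gjjr' -> sorted: 'gjjr'
String 2: 'kiki' -> sorted: 'iikk'
Compare sorted forms: 'gjjr' != 'iikk'
Anagram: No


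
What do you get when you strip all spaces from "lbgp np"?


Input string: 'lbgp np'
Operation: remove all spaces
Words: 'lbgp', 'np'
Join without spaces: lbgpnp


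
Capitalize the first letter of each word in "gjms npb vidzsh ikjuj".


Input string: 'gjms npb vidzsh ikjuj'
Operation: capitalize first letter of each word
Word transformations: 'gjms'->'Gjms', 'npb'->'Npb', 'vidzsh'->'Vidzsh', 'ikjuj'->'Ikjuj'
Result: Gjms Npb Vidzsh Ikjuj
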